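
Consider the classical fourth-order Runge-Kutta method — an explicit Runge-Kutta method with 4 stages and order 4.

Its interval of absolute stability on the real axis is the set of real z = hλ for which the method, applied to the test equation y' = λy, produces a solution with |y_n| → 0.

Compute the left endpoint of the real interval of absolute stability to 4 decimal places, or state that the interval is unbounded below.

z* = -2.7853.

With y'=λy (z=hλ):
  order 4, 4-stage ⇒ R(z)=1+z+z^2/2+z^3/6+z^4/24
  (e.g. R(-1.25)=0.30745, |R|=0.30745)

Find x<0 with |R(x)|<1.
x=-1.25: |R|=0.3075
|R(-2.75)|=0.9481 |R(-1.65)|=0.2714 |R(-1.04)|=0.3621
Bisect:
  x_lo=-3.6729 |R|=3.3968  x_hi=-0.3188 |R|=0.7270
  mid=-1.99584 |R|=0.33195 →hi
  mid=-2.83435 |R|=1.07652 →lo
  mid=-2.41509 |R|=0.57101 →hi
  mid=-2.62472 |R|=0.78370 →hi
  mid=-2.72954 |R|=0.91914 →hi
  mid=-2.78194 |R|=0.99496 →hi
  mid=-2.80815 |R|=1.03501 →lo
  mid=-2.79505 |R|=1.01480 →lo
  ...
  [-2.78542,-2.78522] ⇒ x*=-2.7853
Stable set (-2.7853, 0).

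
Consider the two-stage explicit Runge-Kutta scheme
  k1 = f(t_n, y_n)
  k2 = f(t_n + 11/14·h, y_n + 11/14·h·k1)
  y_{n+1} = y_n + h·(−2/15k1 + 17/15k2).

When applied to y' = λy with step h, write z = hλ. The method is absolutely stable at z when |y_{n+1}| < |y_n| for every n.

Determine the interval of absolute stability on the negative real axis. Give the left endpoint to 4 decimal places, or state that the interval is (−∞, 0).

On y'=λy, z=hλ:
  k1=λy_n ⇒ h·k1=z·y_n;  k2=λ(1+11/14z)y_n ⇒ h·k2=z(1+11/14z)y_n
  y_{n+1}/y_n = 1 − 2/15z + 17/15z(1+11/14z) = 1 + z + 187/210z²
  R(z) = 1 + z + 187/210z².

Find x<0 with |R(x)|<1.
x=-0.51: |R|=0.7216
R=1: x+187/210x²=0 ⇒ x=−210/187=-1.1230; min R=1−1/(4·187/210)=0.7193>−1
Confirm numerically:
  x=-0.817: |R|=0.77738 <1
  x=-0.658: |R|=0.72754 <1
  x=-0.563: |R|=0.71925 <1
  x=-0.456: |R|=0.72916 <1
  x=-1.260: |R|=1.15372 >1
  x=-1.163: |R|=1.04143 >1
Stable set (-1.1230, 0).

z∈(-1.1230,0).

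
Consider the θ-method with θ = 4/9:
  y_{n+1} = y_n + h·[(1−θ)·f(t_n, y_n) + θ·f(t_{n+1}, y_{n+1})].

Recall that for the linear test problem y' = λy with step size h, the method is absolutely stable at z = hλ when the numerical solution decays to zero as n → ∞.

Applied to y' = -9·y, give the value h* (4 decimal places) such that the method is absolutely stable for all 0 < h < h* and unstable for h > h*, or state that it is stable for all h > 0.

(-18.0000,0); λ=-9 ⇒ h* = (18)/9 = 2.0000.

Set f=λy, z=hλ:
  y_{n+1} = y_n + z·[5/9·y_n + 4/9·y_{n+1}] ⇒ (1 − 4/9z)y_{n+1} = (1 + 5/9z)y_n
  Hence R(z) = (1 + 5/9z)/(1 − 4/9z).

Solve |R(x)|<1 on ℝ⁻.
x=-0.43: |R|=0.6390
R=−1: 1+5/9x = −1+4/9x ⇒ -1/9x=2 ⇒ x=2/(-1/9)=-18.0000
Confirm numerically:
  x=-17.795: |R|=0.99744 <1
  x=-12.988: |R|=0.91777 <1
  x=-10.791: |R|=0.86180 <1
  x=-18.475: |R|=1.00573 >1
  x=-18.136: |R|=1.00167 >1
  x=-18.073: |R|=1.00090 >1
So |R|<1 on (-18.0000, 0).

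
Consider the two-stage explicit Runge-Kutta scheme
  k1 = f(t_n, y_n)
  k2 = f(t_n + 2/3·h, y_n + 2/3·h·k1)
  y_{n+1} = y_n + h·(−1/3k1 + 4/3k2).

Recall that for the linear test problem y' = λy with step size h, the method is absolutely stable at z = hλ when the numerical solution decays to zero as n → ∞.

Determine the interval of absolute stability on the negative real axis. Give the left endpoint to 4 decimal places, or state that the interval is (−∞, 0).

Set f=λy, z=hλ:
  k1=λy_n ⇒ h·k1=z·y_n;  k2=λ(1+2/3z)y_n ⇒ h·k2=z(1+2/3z)y_n
  y_{n+1}/y_n = 1 − 1/3z + 4/3z(1+2/3z) = 1 + z + 8/9z²
  R(z) = 1 + z + 8/9z².

Solve |R(x)|<1 on ℝ⁻.
x=-0.53: |R|=0.7197
R=1: x+8/9x²=0 ⇒ x=−9/8=-1.1250; min R=1−1/(4·8/9)=0.7188>−1
Confirm numerically:
  x=-0.980: |R|=0.87369 <1
  x=-0.592: |R|=0.71952 <1
  x=-0.468: |R|=0.72669 <1
  x=-1.624: |R|=1.72033 >1
  x=-1.576: |R|=1.63180 >1
  x=-1.371: |R|=1.29979 >1
So |R|<1 on (-1.1250, 0).

z∈(-1.1250,0).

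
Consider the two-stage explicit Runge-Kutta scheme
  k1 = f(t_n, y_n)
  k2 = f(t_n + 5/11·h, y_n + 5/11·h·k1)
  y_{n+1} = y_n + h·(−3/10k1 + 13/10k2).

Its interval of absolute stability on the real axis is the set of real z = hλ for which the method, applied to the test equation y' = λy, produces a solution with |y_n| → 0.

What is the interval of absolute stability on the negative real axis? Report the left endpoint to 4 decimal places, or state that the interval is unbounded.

z∈(-1.6923,0).

Set f=λy, z=hλ:
  k1=λy_n ⇒ h·k1=z·y_n;  k2=λ(1+5/11z)y_n ⇒ h·k2=z(1+5/11z)y_n
  y_{n+1}/y_n = 1 − 3/10z + 13/10z(1+5/11z) = 1 + z + 13/22z²
  ⇒ R(z) = 1 + z + 13/22z².

Find x<0 with |R(x)|<1.
x=-0.41: |R|=0.6893
R=1: x+13/22x²=0 ⇒ x=−22/13=-1.6923; min R=1−1/(4·13/22)=0.5769>−1
Confirm numerically:
  x=-1.491: |R|=0.82264 <1
  x=-1.375: |R|=0.74219 <1
  x=-0.911: |R|=0.57941 <1
  x=-0.714: |R|=0.58724 <1
  x=-2.268: |R|=1.77153 >1
  x=-1.869: |R|=1.19514 >1
Interval (-1.6923, 0).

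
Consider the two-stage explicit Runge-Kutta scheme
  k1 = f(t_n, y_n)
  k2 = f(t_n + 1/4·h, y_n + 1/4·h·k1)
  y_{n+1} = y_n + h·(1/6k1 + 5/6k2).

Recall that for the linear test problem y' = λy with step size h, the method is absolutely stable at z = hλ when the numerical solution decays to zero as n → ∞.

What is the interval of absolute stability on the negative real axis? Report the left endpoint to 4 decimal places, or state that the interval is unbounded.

z∈(-4.8000,0).

On y'=λy, z=hλ:
  k1=λy_n ⇒ h·k1=z·y_n;  k2=λ(1+1/4z)y_n ⇒ h·k2=z(1+1/4z)y_n
  y_{n+1}/y_n = 1 + 1/6z + 5/6z(1+1/4z) = 1 + z + 5/24z²
  so R(z) = 1 + z + 5/24z².

Boundary: |R(x)|=1, x<0.
x=-0.75: |R|=0.3672
R=1: x+5/24x²=0 ⇒ x=−24/5=-4.8000; min R=1−1/(4·5/24)=-0.2000>−1
Confirm numerically:
  x=-4.068: |R|=0.37963 <1
  x=-3.478: |R|=0.04210 <1
  x=-3.415: |R|=0.01463 <1
  x=-5.391: |R|=1.66377 >1
  x=-5.284: |R|=1.53280 >1
  x=-5.207: |R|=1.44151 >1
Stable set (-4.8000, 0).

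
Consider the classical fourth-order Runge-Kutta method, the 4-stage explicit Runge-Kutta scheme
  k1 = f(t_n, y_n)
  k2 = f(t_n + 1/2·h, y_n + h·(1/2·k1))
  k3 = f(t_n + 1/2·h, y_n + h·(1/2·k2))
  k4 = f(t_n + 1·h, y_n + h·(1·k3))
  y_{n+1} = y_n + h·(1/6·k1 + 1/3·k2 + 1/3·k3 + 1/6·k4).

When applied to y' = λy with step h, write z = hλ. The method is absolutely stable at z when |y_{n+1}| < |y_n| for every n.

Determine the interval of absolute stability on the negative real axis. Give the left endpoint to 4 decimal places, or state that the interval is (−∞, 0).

With y'=λy (z=hλ):
  order 4, 4-stage ⇒ R(z)=1+z+z^2/2+z^3/6+z^4/24
  (e.g. R(-1.7)=0.27417, |R|=0.27417)

Need |R(x)|<1, x<0.
x=-1.7: |R|=0.2742
|R(-3)|=1.3750 |R(-1.94)|=0.3151 |R(-0.81)|=0.4474
Bisect:
  x_lo=-3.3827 |R|=2.3430  x_hi=-0.3331 |R|=0.7167
  mid=-1.85790 |R|=0.29560 →hi
  mid=-2.62028 |R|=0.77841 →hi
  mid=-3.00148 |R|=1.37796 →lo
  mid=-2.81088 |R|=1.03927 →lo
  mid=-2.71558 |R|=0.89988 →hi
  mid=-2.76323 |R|=0.96724 →hi
  mid=-2.78706 |R|=1.00266 →lo
  mid=-2.77514 |R|=0.98480 →hi
  mid=-2.78110 |R|=0.99370 →hi
  ...
  [-2.78538,-2.78519] ⇒ x*=-2.7853
Stable set (-2.7853, 0).

z∈(-2.7853,0).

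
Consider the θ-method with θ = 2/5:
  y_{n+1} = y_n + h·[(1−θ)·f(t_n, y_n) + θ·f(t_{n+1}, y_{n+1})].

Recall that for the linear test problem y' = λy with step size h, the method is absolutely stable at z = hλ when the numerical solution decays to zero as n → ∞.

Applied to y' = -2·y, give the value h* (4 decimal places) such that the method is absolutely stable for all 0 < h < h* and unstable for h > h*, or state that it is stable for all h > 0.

(-10.0000,0); λ=-2 ⇒ h* = (10)/2 = 5.0000.

On y'=λy, z=hλ:
  y_{n+1} = y_n + z·[3/5·y_n + 2/5·y_{n+1}] ⇒ (1 − 2/5z)y_{n+1} = (1 + 3/5z)y_n
  so R(z) = (1 + 3/5z)/(1 − 2/5z).

Find x<0 with |R(x)|<1.
x=-0.75: |R|=0.4231
R=−1: 1+3/5x = −1+2/5x ⇒ -1/5x=2 ⇒ x=2/(-1/5)=-10.0000
Confirm numerically:
  x=-9.127: |R|=0.96246 <1
  x=-7.986: |R|=0.90397 <1
  x=-5.589: |R|=0.72735 <1
  x=-10.392: |R|=1.01520 >1
  x=-10.316: |R|=1.01233 >1
  x=-10.304: |R|=1.01187 >1
Interval (-10.0000, 0).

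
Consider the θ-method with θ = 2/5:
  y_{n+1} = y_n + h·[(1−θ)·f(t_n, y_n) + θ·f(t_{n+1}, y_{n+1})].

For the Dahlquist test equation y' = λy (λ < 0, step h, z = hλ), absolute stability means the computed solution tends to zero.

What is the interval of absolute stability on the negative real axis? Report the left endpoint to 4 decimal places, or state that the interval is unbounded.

z∈(-10.0000,0).

On y'=λy, z=hλ:
  y_{n+1} = y_n + z·[3/5·y_n + 2/5·y_{n+1}] ⇒ (1 − 2/5z)y_{n+1} = (1 + 3/5z)y_n
  R(z) = (1 + 3/5z)/(1 − 2/5z).

Need |R(x)|<1, x<0.
x=-1.08: |R|=0.2458
R=−1: 1+3/5x = −1+2/5x ⇒ -1/5x=2 ⇒ x=2/(-1/5)=-10.0000
Confirm numerically:
  x=-9.658: |R|=0.98594 <1
  x=-8.722: |R|=0.94306 <1
  x=-6.697: |R|=0.82043 <1
  x=-10.559: |R|=1.02140 >1
  x=-10.328: |R|=1.01278 >1
  x=-10.056: |R|=1.00223 >1
Stable set (-10.0000, 0).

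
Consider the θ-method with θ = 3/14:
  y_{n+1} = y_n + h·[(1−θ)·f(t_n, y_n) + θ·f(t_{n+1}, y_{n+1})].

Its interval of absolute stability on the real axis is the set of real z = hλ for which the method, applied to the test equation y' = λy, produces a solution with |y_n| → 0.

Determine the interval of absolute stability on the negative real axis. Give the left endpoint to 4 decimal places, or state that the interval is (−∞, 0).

Set f=λy, z=hλ:
  y_{n+1} = y_n + z·[11/14·y_n + 3/14·y_{n+1}] ⇒ (1 − 3/14z)y_{n+1} = (1 + 11/14z)y_n
  Hence R(z) = (1 + 11/14z)/(1 − 3/14z).

Solve |R(x)|<1 on ℝ⁻.
x=-1.45: |R|=0.1063
R=−1: 1+11/14x = −1+3/14x ⇒ -4/7x=2 ⇒ x=2/(-4/7)=-3.5000
Confirm numerically:
  x=-2.950: |R|=0.80744 <1
  x=-2.878: |R|=0.78015 <1
  x=-1.873: |R|=0.33656 <1
  x=-1.822: |R|=0.31039 <1
  x=-3.995: |R|=1.15240 >1
  x=-3.896: |R|=1.12333 >1
  x=-3.604: |R|=1.03353 >1
Interval (-3.5000, 0).

(-3.5000, 0).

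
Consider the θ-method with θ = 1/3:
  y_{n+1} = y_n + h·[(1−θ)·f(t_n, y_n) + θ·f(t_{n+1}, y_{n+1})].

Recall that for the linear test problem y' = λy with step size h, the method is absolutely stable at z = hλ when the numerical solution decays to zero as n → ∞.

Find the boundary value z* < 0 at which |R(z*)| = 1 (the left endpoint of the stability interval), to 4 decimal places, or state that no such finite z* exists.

With y'=λy (z=hλ):
  y_{n+1} = y_n + z·[2/3·y_n + 1/3·y_{n+1}] ⇒ (1 − 1/3z)y_{n+1} = (1 + 2/3z)y_n
  so R(z) = (1 + 2/3z)/(1 − 1/3z).

Need |R(x)|<1, x<0.
x=-0.45: |R|=0.6087
R=−1: 1+2/3x = −1+1/3x ⇒ -1/3x=2 ⇒ x=2/(-1/3)=-6.0000
Confirm numerically:
  x=-5.621: |R|=0.95604 <1
  x=-4.845: |R|=0.85277 <1
  x=-4.569: |R|=0.81094 <1
  x=-4.052: |R|=0.72377 <1
  x=-6.356: |R|=1.03805 >1
  x=-6.188: |R|=1.02046 >1
So |R|<1 on (-6.0000, 0).

z* = -6.0000.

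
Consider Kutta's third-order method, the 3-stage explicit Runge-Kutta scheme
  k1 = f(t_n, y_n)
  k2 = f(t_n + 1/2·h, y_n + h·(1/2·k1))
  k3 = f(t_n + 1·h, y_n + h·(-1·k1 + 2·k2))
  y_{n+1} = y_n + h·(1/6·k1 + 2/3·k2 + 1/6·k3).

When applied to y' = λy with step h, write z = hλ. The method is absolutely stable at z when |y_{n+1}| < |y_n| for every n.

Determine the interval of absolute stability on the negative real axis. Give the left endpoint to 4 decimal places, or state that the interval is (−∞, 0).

Test eqn y'=λy, z=hλ:
  order 3, 3-stage ⇒ R(z)=1+z+z^2/2+z^3/6
  (e.g. R(-1.13)=0.26797, |R|=0.26797)

Find x<0 with |R(x)|<1.
x=-1.13: |R|=0.2680
|R(-2.75)|=1.4349 |R(-2.32)|=0.7100 |R(-0.59)|=0.5498
Bisect:
  x_lo=-3.1973 |R|=2.5334  x_hi=-0.0923 |R|=0.9118
  mid=-1.64478 |R|=0.03373 →hi
  mid=-2.42102 |R|=0.85542 →hi
  mid=-2.80914 |R|=1.55813 →lo
  mid=-2.61508 |R|=1.17636 →lo
  mid=-2.51805 |R|=1.00875 →lo
  mid=-2.46954 |R|=0.93036 →hi
  mid=-2.49380 |R|=0.96911 →hi
  ...
  [-2.51275,-2.51256] ⇒ x*=-2.5127
Interval (-2.5127, 0).

(-2.5127, 0).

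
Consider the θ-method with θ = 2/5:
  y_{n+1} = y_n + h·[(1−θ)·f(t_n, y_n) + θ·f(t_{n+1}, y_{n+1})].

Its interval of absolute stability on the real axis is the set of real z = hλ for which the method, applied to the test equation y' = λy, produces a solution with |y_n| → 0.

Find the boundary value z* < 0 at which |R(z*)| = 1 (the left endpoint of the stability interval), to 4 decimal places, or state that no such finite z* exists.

z* = -10.0000.

Test eqn y'=λy, z=hλ:
  y_{n+1} = y_n + z·[3/5·y_n + 2/5·y_{n+1}] ⇒ (1 − 2/5z)y_{n+1} = (1 + 3/5z)y_n
  Hence R(z) = (1 + 3/5z)/(1 − 2/5z).

Need |R(x)|<1, x<0.
x=-0.72: |R|=0.4410
R=−1: 1+3/5x = −1+2/5x ⇒ -1/5x=2 ⇒ x=2/(-1/5)=-10.0000
Confirm numerically:
  x=-7.225: |R|=0.85733 <1
  x=-6.112: |R|=0.77427 <1
  x=-4.817: |R|=0.64582 <1
  x=-10.547: |R|=1.02096 >1
  x=-10.423: |R|=1.01637 >1
  x=-10.416: |R|=1.01610 >1
So |R|<1 on (-10.0000, 0).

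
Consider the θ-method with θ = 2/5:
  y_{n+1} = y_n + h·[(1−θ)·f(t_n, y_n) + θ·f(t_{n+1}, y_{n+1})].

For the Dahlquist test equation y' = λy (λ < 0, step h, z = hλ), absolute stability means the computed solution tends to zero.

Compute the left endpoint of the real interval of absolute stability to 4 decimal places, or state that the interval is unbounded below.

With y'=λy (z=hλ):
  y_{n+1} = y_n + z·[3/5·y_n + 2/5·y_{n+1}] ⇒ (1 − 2/5z)y_{n+1} = (1 + 3/5z)y_n
  R(z) = (1 + 3/5z)/(1 − 2/5z).

Solve |R(x)|<1 on ℝ⁻.
x=-1.69: |R|=0.0084
R=−1: 1+3/5x = −1+2/5x ⇒ -1/5x=2 ⇒ x=2/(-1/5)=-10.0000
Confirm numerically:
  x=-8.646: |R|=0.93926 <1
  x=-7.845: |R|=0.89584 <1
  x=-7.755: |R|=0.89054 <1
  x=-10.387: |R|=1.01502 >1
  x=-10.331: |R|=1.01290 >1
Interval (-10.0000, 0).

z* = -10.0000.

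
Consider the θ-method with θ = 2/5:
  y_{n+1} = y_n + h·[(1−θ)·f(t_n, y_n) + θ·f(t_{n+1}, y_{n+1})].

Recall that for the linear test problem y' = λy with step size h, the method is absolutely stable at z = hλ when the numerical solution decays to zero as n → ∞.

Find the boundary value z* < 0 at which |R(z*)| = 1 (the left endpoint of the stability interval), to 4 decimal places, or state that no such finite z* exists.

On y'=λy, z=hλ:
  y_{n+1} = y_n + z·[3/5·y_n + 2/5·y_{n+1}] ⇒ (1 − 2/5z)y_{n+1} = (1 + 3/5z)y_n
  Hence R(z) = (1 + 3/5z)/(1 − 2/5z).

Need |R(x)|<1, x<0.
x=-0.33: |R|=0.7085
R=−1: 1+3/5x = −1+2/5x ⇒ -1/5x=2 ⇒ x=2/(-1/5)=-10.0000
Confirm numerically:
  x=-9.092: |R|=0.96084 <1
  x=-8.365: |R|=0.92476 <1
  x=-6.903: |R|=0.83532 <1
  x=-10.172: |R|=1.00679 >1
  x=-10.021: |R|=1.00084 >1
So |R|<1 on (-10.0000, 0).

left endpoint -10.0000.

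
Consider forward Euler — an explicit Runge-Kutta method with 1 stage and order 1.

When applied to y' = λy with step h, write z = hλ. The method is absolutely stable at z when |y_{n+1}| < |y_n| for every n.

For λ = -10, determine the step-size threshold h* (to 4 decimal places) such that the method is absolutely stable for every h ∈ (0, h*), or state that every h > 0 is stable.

Set f=λy, z=hλ:
  order 1, 1-stage ⇒ R(z)=1+z
  (e.g. R(-1.8)=-0.80000, |R|=0.80000)

Need |R(x)|<1, x<0.
x=-1.8: |R|=0.8000
|R(-2.2)|=1.2000 |R(-1.77)|=0.7700 |R(-0.95)|=0.0500
Bisect:
  x_lo=-2.3894 |R|=1.3894  x_hi=-0.2461 |R|=0.7539
  mid=-1.31777 |R|=0.31777 →hi
  mid=-1.85360 |R|=0.85360 →hi
  mid=-2.12152 |R|=1.12152 →lo
  mid=-1.98756 |R|=0.98756 →hi
  mid=-2.05454 |R|=1.05454 →lo
  mid=-2.02105 |R|=1.02105 →lo
  mid=-2.00431 |R|=1.00431 →lo
  mid=-1.99593 |R|=0.99593 →hi
  ...
  [-2.00012,-1.99999] ⇒ x*=-2.0000
Interval (-2.0000, 0).

(-2.0000,0); λ=-10 ⇒ h* = 0.2000.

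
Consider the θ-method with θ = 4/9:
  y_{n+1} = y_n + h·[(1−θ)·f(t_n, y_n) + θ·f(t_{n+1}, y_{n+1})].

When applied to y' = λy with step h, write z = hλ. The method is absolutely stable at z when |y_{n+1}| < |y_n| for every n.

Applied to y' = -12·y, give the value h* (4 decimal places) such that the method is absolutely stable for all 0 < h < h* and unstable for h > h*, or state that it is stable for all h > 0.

With y'=λy (z=hλ):
  y_{n+1} = y_n + z·[5/9·y_n + 4/9·y_{n+1}] ⇒ (1 − 4/9z)y_{n+1} = (1 + 5/9z)y_n
  so R(z) = (1 + 5/9z)/(1 − 4/9z).

Find x<0 with |R(x)|<1.
x=-0.5: |R|=0.5909
R=−1: 1+5/9x = −1+4/9x ⇒ -1/9x=2 ⇒ x=2/(-1/9)=-18.0000
Confirm numerically:
  x=-11.928: |R|=0.89293 <1
  x=-10.343: |R|=0.84799 <1
  x=-9.101: |R|=0.80400 <1
  x=-7.426: |R|=0.72680 <1
  x=-18.406: |R|=1.00491 >1
  x=-18.343: |R|=1.00416 >1
Stable set (-18.0000, 0).

(-18.0000,0); λ=-12 ⇒ h* = (18)/12 = 1.5000.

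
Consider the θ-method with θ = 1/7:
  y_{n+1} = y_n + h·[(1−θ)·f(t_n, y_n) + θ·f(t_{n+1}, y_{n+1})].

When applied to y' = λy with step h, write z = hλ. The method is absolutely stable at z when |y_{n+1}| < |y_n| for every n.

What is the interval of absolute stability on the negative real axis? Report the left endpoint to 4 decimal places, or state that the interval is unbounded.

Test eqn y'=λy, z=hλ:
  y_{n+1} = y_n + z·[6/7·y_n + 1/7·y_{n+1}] ⇒ (1 − 1/7z)y_{n+1} = (1 + 6/7z)y_n
  R(z) = (1 + 6/7z)/(1 − 1/7z).

Boundary: |R(x)|=1, x<0.
x=-0.54: |R|=0.4987
R=−1: 1+6/7x = −1+1/7x ⇒ -5/7x=2 ⇒ x=2/(-5/7)=-2.8000
Confirm numerically:
  x=-2.499: |R|=0.84156 <1
  x=-2.276: |R|=0.71755 <1
  x=-1.358: |R|=0.13735 <1
  x=-3.217: |R|=1.20407 >1
  x=-3.086: |R|=1.14178 >1
  x=-3.017: |R|=1.10832 >1
Stable set (-2.8000, 0).

z∈(-2.8000,0).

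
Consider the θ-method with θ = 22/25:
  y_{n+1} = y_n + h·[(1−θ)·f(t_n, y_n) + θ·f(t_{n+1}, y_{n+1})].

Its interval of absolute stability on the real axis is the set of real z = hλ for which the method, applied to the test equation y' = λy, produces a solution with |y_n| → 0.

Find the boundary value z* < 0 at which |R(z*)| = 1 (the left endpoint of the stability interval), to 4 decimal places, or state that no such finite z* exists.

unbounded; (−∞, 0).

On y'=λy, z=hλ:
  y_{n+1} = y_n + z·[3/25·y_n + 22/25·y_{n+1}] ⇒ (1 − 22/25z)y_{n+1} = (1 + 3/25z)y_n
  so R(z) = (1 + 3/25z)/(1 − 22/25z).

Solve |R(x)|<1 on ℝ⁻.
x=-1.49: |R|=0.3553
x=-2: |R|=0.2754
x=-10: |R|=0.0204
x=-100: |R|=0.1236
θ=22/25≥1/2 ⇒ |1+3/25x|<|1−22/25x| ∀x<0 ⇒ stable on all of ℝ⁻.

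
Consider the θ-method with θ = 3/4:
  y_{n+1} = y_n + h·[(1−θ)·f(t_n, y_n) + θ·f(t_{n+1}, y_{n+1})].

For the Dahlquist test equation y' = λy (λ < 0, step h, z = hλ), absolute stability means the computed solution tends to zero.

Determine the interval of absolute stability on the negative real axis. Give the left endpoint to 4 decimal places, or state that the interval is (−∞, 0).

With y'=λy (z=hλ):
  y_{n+1} = y_n + z·[1/4·y_n + 3/4·y_{n+1}] ⇒ (1 − 3/4z)y_{n+1} = (1 + 1/4z)y_n
  so R(z) = (1 + 1/4z)/(1 − 3/4z).

Find x<0 with |R(x)|<1.
x=-1.14: |R|=0.3854
x=-2: |R|=0.2000
x=-10: |R|=0.1765
x=-100: |R|=0.3158
θ=3/4≥1/2 ⇒ |1+1/4x|<|1−3/4x| ∀x<0 ⇒ stable on all of ℝ⁻.

unbounded; (−∞, 0).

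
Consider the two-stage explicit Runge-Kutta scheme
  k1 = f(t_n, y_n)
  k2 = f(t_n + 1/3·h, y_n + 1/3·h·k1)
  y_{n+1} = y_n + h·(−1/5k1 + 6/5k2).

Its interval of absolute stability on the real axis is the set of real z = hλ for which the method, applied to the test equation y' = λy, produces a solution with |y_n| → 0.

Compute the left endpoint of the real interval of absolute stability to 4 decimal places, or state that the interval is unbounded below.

left endpoint -2.5000.

On y'=λy, z=hλ:
  k1=λy_n ⇒ h·k1=z·y_n;  k2=λ(1+1/3z)y_n ⇒ h·k2=z(1+1/3z)y_n
  y_{n+1}/y_n = 1 − 1/5z + 6/5z(1+1/3z) = 1 + z + 2/5z²
  Hence R(z) = 1 + z + 2/5z².

Find x<0 with |R(x)|<1.
x=-1.23: |R|=0.3752
R=1: x+2/5x²=0 ⇒ x=−5/2=-2.5000; min R=1−1/(4·2/5)=0.3750>−1
Confirm numerically:
  x=-2.144: |R|=0.69469 <1
  x=-2.092: |R|=0.65859 <1
  x=-1.320: |R|=0.37696 <1
  x=-1.105: |R|=0.38341 <1
  x=-2.738: |R|=1.26066 >1
  x=-2.597: |R|=1.10076 >1
So |R|<1 on (-2.5000, 0).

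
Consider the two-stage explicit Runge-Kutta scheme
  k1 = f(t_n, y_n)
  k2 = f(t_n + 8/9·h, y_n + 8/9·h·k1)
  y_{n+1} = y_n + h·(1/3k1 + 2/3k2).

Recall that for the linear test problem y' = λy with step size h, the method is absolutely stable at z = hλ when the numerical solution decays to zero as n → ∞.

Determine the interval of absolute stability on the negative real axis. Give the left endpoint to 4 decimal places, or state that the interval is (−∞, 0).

z∈(-1.6875,0).

Set f=λy, z=hλ:
  k1=λy_n ⇒ h·k1=z·y_n;  k2=λ(1+8/9z)y_n ⇒ h·k2=z(1+8/9z)y_n
  y_{n+1}/y_n = 1 + 1/3z + 2/3z(1+8/9z) = 1 + z + 16/27z²
  so R(z) = 1 + z + 16/27z².

Find x<0 with |R(x)|<1.
x=-0.97: |R|=0.5876
R=1: x+16/27x²=0 ⇒ x=−27/16=-1.6875; min R=1−1/(4·16/27)=0.5781>−1
Confirm numerically:
  x=-1.619: |R|=0.93428 <1
  x=-1.103: |R|=0.61795 <1
  x=-0.864: |R|=0.57837 <1
  x=-0.755: |R|=0.58279 <1
  x=-2.276: |R|=1.79373 >1
  x=-2.145: |R|=1.58153 >1
  x=-2.077: |R|=1.47940 >1
So |R|<1 on (-1.6875, 0).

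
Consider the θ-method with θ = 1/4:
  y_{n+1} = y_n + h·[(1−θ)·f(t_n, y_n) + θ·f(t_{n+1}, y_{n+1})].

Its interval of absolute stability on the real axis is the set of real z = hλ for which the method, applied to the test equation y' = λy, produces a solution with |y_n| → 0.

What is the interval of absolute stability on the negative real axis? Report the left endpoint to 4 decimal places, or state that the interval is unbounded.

On y'=λy, z=hλ:
  y_{n+1} = y_n + z·[3/4·y_n + 1/4·y_{n+1}] ⇒ (1 − 1/4z)y_{n+1} = (1 + 3/4z)y_n
  so R(z) = (1 + 3/4z)/(1 − 1/4z).

Solve |R(x)|<1 on ℝ⁻.
x=-1.29: |R|=0.0246
R=−1: 1+3/4x = −1+1/4x ⇒ -1/2x=2 ⇒ x=2/(-1/2)=-4.0000
Confirm numerically:
  x=-3.456: |R|=0.85408 <1
  x=-3.289: |R|=0.80491 <1
  x=-2.375: |R|=0.49020 <1
  x=-1.813: |R|=0.24755 <1
  x=-4.559: |R|=1.13062 >1
  x=-4.417: |R|=1.09909 >1
  x=-4.214: |R|=1.05211 >1
So |R|<1 on (-4.0000, 0).

z∈(-4.0000,0).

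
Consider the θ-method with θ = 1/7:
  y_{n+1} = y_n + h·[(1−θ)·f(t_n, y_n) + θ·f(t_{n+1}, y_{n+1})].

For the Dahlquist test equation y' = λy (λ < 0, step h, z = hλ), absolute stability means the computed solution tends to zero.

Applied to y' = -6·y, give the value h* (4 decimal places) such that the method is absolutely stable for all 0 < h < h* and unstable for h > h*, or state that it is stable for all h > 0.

On y'=λy, z=hλ:
  y_{n+1} = y_n + z·[6/7·y_n + 1/7·y_{n+1}] ⇒ (1 − 1/7z)y_{n+1} = (1 + 6/7z)y_n
  ⇒ R(z) = (1 + 6/7z)/(1 − 1/7z).

Solve |R(x)|<1 on ℝ⁻.
x=-0.54: |R|=0.4987
R=−1: 1+6/7x = −1+1/7x ⇒ -5/7x=2 ⇒ x=2/(-5/7)=-2.8000
Confirm numerically:
  x=-2.674: |R|=0.93488 <1
  x=-2.527: |R|=0.85672 <1
  x=-2.370: |R|=0.77054 <1
  x=-1.152: |R|=0.01079 <1
  x=-3.356: |R|=1.26844 >1
  x=-3.234: |R|=1.21204 >1
  x=-2.931: |R|=1.06596 >1
Stable set (-2.8000, 0).

(-2.8000,0); λ=-6 ⇒ h* = (14/5)/6 = 0.4667.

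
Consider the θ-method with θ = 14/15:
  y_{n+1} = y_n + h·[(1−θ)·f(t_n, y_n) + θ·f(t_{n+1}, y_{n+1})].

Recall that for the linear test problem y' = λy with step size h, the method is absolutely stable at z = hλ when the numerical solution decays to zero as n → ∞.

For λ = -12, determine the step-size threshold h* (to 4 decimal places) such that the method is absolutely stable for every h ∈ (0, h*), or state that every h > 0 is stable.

unbounded; (−∞, 0). Any h>0 works for λ=-12.

With y'=λy (z=hλ):
  y_{n+1} = y_n + z·[1/15·y_n + 14/15·y_{n+1}] ⇒ (1 − 14/15z)y_{n+1} = (1 + 1/15z)y_n
  ⇒ R(z) = (1 + 1/15z)/(1 − 14/15z).

Solve |R(x)|<1 on ℝ⁻.
x=-0.65: |R|=0.5954
x=-2: |R|=0.3023
x=-10: |R|=0.0323
x=-100: |R|=0.0601
θ=14/15≥1/2 ⇒ |1+1/15x|<|1−14/15x| ∀x<0 ⇒ unbounded interval.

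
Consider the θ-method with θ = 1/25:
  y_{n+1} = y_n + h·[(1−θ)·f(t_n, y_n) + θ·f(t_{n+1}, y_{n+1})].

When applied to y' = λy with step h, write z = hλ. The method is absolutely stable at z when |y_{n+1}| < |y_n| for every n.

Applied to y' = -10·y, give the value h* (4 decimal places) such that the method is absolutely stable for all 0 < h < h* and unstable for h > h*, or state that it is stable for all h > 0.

(-2.1739,0); λ=-10 ⇒ h* = (50/23)/10 = 0.2174.

Test eqn y'=λy, z=hλ:
  y_{n+1} = y_n + z·[24/25·y_n + 1/25·y_{n+1}] ⇒ (1 − 1/25z)y_{n+1} = (1 + 24/25z)y_n
  ⇒ R(z) = (1 + 24/25z)/(1 − 1/25z).

Boundary: |R(x)|=1, x<0.
x=-0.68: |R|=0.3380
R=−1: 1+24/25x = −1+1/25x ⇒ -23/25x=2 ⇒ x=2/(-23/25)=-2.1739
Confirm numerically:
  x=-1.987: |R|=0.84070 <1
  x=-1.714: |R|=0.60403 <1
  x=-1.050: |R|=0.00768 <1
  x=-2.753: |R|=1.47991 >1
  x=-2.749: |R|=1.47667 >1
  x=-2.661: |R|=1.40501 >1
So |R|<1 on (-2.1739, 0).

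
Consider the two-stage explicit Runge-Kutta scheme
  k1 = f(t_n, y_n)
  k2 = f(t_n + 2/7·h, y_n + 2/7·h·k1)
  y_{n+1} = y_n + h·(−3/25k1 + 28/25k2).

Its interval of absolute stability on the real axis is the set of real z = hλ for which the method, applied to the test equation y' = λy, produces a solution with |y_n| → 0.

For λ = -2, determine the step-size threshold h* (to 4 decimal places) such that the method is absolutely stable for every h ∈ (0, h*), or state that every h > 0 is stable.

Test eqn y'=λy, z=hλ:
  k1=λy_n ⇒ h·k1=z·y_n;  k2=λ(1+2/7z)y_n ⇒ h·k2=z(1+2/7z)y_n
  y_{n+1}/y_n = 1 − 3/25z + 28/25z(1+2/7z) = 1 + z + 8/25z²
  Hence R(z) = 1 + z + 8/25z².

Need |R(x)|<1, x<0.
x=-0.59: |R|=0.5214
R=1: x+8/25x²=0 ⇒ x=−25/8=-3.1250; min R=1−1/(4·8/25)=0.2188>−1
Confirm numerically:
  x=-1.926: |R|=0.26103 <1
  x=-1.551: |R|=0.21879 <1
  x=-1.447: |R|=0.22302 <1
  x=-3.672: |R|=1.64275 >1
  x=-3.656: |R|=1.62123 >1
  x=-3.627: |R|=1.58264 >1
Interval (-3.1250, 0).

(-3.1250,0); λ=-2 ⇒ h* = (25/8)/2 = 1.5625.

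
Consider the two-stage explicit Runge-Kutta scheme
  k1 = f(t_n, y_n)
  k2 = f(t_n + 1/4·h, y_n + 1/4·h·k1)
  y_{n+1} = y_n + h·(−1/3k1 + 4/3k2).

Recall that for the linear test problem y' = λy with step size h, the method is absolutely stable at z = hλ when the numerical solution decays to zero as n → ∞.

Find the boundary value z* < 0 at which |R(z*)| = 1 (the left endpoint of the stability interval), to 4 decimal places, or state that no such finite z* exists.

On y'=λy, z=hλ:
  k1=λy_n ⇒ h·k1=z·y_n;  k2=λ(1+1/4z)y_n ⇒ h·k2=z(1+1/4z)y_n
  y_{n+1}/y_n = 1 − 1/3z + 4/3z(1+1/4z) = 1 + z + 1/3z²
  Hence R(z) = 1 + z + 1/3z².

Find x<0 with |R(x)|<1.
x=-0.4: |R|=0.6533
R=1: x+1/3x²=0 ⇒ x=−3=-3.0000; min R=1−1/(4·1/3)=0.2500>−1
Confirm numerically:
  x=-2.650: |R|=0.69083 <1
  x=-2.384: |R|=0.51049 <1
  x=-1.968: |R|=0.32301 <1
  x=-1.313: |R|=0.26166 <1
  x=-3.395: |R|=1.44701 >1
  x=-3.253: |R|=1.27434 >1
Interval (-3.0000, 0).

left endpoint -3.0000.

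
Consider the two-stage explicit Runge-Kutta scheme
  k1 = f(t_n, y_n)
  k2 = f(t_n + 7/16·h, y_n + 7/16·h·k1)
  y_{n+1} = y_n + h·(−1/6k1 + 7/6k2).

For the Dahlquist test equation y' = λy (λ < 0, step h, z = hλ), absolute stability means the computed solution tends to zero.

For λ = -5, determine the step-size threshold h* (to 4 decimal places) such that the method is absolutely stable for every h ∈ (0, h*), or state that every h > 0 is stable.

(-1.9592,0); λ=-5 ⇒ h* = (96/49)/5 = 0.3918.

Set f=λy, z=hλ:
  k1=λy_n ⇒ h·k1=z·y_n;  k2=λ(1+7/16z)y_n ⇒ h·k2=z(1+7/16z)y_n
  y_{n+1}/y_n = 1 − 1/6z + 7/6z(1+7/16z) = 1 + z + 49/96z²
  R(z) = 1 + z + 49/96z².

Find x<0 with |R(x)|<1.
x=-1.61: |R|=0.7131
R=1: x+49/96x²=0 ⇒ x=−96/49=-1.9592; min R=1−1/(4·49/96)=0.5102>−1
Confirm numerically:
  x=-1.125: |R|=0.52100 <1
  x=-1.113: |R|=0.51929 <1
  x=-1.022: |R|=0.51112 <1
  x=-0.817: |R|=0.52370 <1
  x=-2.504: |R|=1.69632 >1
  x=-2.095: |R|=1.14523 >1
  x=-2.006: |R|=1.04794 >1
Interval (-1.9592, 0).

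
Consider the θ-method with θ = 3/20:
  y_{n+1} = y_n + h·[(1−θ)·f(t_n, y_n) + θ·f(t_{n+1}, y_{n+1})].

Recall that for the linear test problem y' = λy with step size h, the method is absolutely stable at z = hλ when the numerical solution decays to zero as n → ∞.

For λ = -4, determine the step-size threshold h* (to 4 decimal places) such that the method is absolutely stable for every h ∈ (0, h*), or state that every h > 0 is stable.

(-2.8571,0); λ=-4 ⇒ h* = (20/7)/4 = 0.7143.

Test eqn y'=λy, z=hλ:
  y_{n+1} = y_n + z·[17/20·y_n + 3/20·y_{n+1}] ⇒ (1 − 3/20z)y_{n+1} = (1 + 17/20z)y_n
  so R(z) = (1 + 17/20z)/(1 − 3/20z).

Find x<0 with |R(x)|<1.
x=-1.08: |R|=0.0706
R=−1: 1+17/20x = −1+3/20x ⇒ -7/10x=2 ⇒ x=2/(-7/10)=-2.8571
Confirm numerically:
  x=-2.732: |R|=0.93786 <1
  x=-2.081: |R|=0.58595 <1
  x=-1.947: |R|=0.50691 <1
  x=-1.421: |R|=0.17133 <1
  x=-3.423: |R|=1.26172 >1
  x=-2.941: |R|=1.04073 >1
  x=-2.880: |R|=1.01117 >1
Stable set (-2.8571, 0).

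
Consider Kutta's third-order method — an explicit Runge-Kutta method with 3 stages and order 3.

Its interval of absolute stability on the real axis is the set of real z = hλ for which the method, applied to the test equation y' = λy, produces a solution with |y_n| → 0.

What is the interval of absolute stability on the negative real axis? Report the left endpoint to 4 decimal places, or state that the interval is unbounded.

(-2.5127, 0).

Test eqn y'=λy, z=hλ:
  order 3, 3-stage ⇒ R(z)=1+z+z^2/2+z^3/6
  (e.g. R(-1.68)=-0.05907, |R|=0.05907)

Boundary: |R(x)|=1, x<0.
x=-1.68: |R|=0.0591
|R(-1.45)|=0.0931 |R(-1.04)|=0.3133 |R(-0.66)|=0.5099
Bisect:
  x_lo=-3.3991 |R|=3.1677  x_hi=-0.0892 |R|=0.9146
  mid=-1.74419 |R|=0.10745 →hi
  mid=-2.57166 |R|=1.09953 →lo
  mid=-2.15793 |R|=0.50439 →hi
  mid=-2.36479 |R|=0.77276 →hi
  mid=-2.46823 |R|=0.92829 →hi
  mid=-2.51994 |R|=1.01188 →lo
  mid=-2.49409 |R|=0.96958 →hi
  mid=-2.50702 |R|=0.99060 →hi
  ...
  [-2.51287,-2.51267] ⇒ x*=-2.5127
So |R|<1 on (-2.5127, 0).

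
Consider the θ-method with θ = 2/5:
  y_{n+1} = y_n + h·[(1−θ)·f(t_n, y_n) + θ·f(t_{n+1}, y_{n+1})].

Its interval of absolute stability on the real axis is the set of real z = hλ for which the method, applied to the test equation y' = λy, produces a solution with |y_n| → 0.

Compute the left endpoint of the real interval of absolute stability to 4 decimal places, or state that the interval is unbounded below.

z* = -10.0000.

Set f=λy, z=hλ:
  y_{n+1} = y_n + z·[3/5·y_n + 2/5·y_{n+1}] ⇒ (1 − 2/5z)y_{n+1} = (1 + 3/5z)y_n
  Hence R(z) = (1 + 3/5z)/(1 − 2/5z).

Boundary: |R(x)|=1, x<0.
x=-0.85: |R|=0.3657
R=−1: 1+3/5x = −1+2/5x ⇒ -1/5x=2 ⇒ x=2/(-1/5)=-10.0000
Confirm numerically:
  x=-9.896: |R|=0.99581 <1
  x=-4.486: |R|=0.60535 <1
  x=-4.335: |R|=0.58559 <1
  x=-10.586: |R|=1.02239 >1
  x=-10.127: |R|=1.00503 >1
  x=-10.046: |R|=1.00183 >1
Interval (-10.0000, 0).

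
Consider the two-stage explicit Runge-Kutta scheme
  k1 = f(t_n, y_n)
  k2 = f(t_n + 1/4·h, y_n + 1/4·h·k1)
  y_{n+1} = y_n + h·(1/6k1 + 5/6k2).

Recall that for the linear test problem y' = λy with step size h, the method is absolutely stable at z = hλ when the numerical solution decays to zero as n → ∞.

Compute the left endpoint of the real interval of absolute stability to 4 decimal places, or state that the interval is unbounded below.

On y'=λy, z=hλ:
  k1=λy_n ⇒ h·k1=z·y_n;  k2=λ(1+1/4z)y_n ⇒ h·k2=z(1+1/4z)y_n
  y_{n+1}/y_n = 1 + 1/6z + 5/6z(1+1/4z) = 1 + z + 5/24z²
  Hence R(z) = 1 + z + 5/24z².

Boundary: |R(x)|=1, x<0.
x=-1.55: |R|=0.0495
R=1: x+5/24x²=0 ⇒ x=−24/5=-4.8000; min R=1−1/(4·5/24)=-0.2000>−1
Confirm numerically:
  x=-3.918: |R|=0.28007 <1
  x=-3.786: |R|=0.20021 <1
  x=-3.075: |R|=0.10508 <1
  x=-5.397: |R|=1.67125 >1
  x=-5.141: |R|=1.36523 >1
  x=-4.894: |R|=1.09584 >1
Stable set (-4.8000, 0).

z* = -4.8000.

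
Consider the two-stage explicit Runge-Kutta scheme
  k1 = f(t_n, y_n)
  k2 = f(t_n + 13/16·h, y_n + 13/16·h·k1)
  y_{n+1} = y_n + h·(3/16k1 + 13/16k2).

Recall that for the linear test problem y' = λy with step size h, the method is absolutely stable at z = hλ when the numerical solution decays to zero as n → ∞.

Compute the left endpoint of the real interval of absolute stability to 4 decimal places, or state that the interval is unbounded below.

left endpoint -1.5148.

With y'=λy (z=hλ):
  k1=λy_n ⇒ h·k1=z·y_n;  k2=λ(1+13/16z)y_n ⇒ h·k2=z(1+13/16z)y_n
  y_{n+1}/y_n = 1 + 3/16z + 13/16z(1+13/16z) = 1 + z + 169/256z²
  R(z) = 1 + z + 169/256z².

Solve |R(x)|<1 on ℝ⁻.
x=-1.29: |R|=0.8086
R=1: x+169/256x²=0 ⇒ x=−256/169=-1.5148; min R=1−1/(4·169/256)=0.6213>−1
Confirm numerically:
  x=-1.078: |R|=0.68916 <1
  x=-0.868: |R|=0.62938 <1
  x=-0.708: |R|=0.62291 <1
  x=-1.935: |R|=1.53677 >1
  x=-1.847: |R|=1.40506 >1
  x=-1.790: |R|=1.32521 >1
Interval (-1.5148, 0).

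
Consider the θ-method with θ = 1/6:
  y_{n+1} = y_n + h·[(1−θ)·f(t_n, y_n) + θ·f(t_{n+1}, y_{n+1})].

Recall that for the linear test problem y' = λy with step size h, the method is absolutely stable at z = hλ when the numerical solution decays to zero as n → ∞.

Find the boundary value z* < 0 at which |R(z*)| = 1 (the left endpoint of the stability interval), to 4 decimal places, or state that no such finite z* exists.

With y'=λy (z=hλ):
  y_{n+1} = y_n + z·[5/6·y_n + 1/6·y_{n+1}] ⇒ (1 − 1/6z)y_{n+1} = (1 + 5/6z)y_n
  ⇒ R(z) = (1 + 5/6z)/(1 − 1/6z).

Solve |R(x)|<1 on ℝ⁻.
x=-1.59: |R|=0.2569
R=−1: 1+5/6x = −1+1/6x ⇒ -2/3x=2 ⇒ x=2/(-2/3)=-3.0000
Confirm numerically:
  x=-2.335: |R|=0.68086 <1
  x=-2.105: |R|=0.55830 <1
  x=-1.945: |R|=0.46885 <1
  x=-1.652: |R|=0.29535 <1
  x=-3.468: |R|=1.19772 >1
  x=-3.396: |R|=1.16858 >1
  x=-3.343: |R|=1.14685 >1
Stable set (-3.0000, 0).

left endpoint -3.0000.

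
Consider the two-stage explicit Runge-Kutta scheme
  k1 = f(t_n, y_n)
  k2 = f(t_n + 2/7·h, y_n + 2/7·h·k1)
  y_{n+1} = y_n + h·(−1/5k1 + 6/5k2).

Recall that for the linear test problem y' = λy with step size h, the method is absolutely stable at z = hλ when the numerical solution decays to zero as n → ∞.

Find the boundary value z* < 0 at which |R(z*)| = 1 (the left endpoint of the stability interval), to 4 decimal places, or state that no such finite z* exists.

left endpoint -2.9167.

Set f=λy, z=hλ:
  k1=λy_n ⇒ h·k1=z·y_n;  k2=λ(1+2/7z)y_n ⇒ h·k2=z(1+2/7z)y_n
  y_{n+1}/y_n = 1 − 1/5z + 6/5z(1+2/7z) = 1 + z + 12/35z²
  so R(z) = 1 + z + 12/35z².

Need |R(x)|<1, x<0.
x=-1.01: |R|=0.3397
R=1: x+12/35x²=0 ⇒ x=−35/12=-2.9167; min R=1−1/(4·12/35)=0.2708>−1
Confirm numerically:
  x=-1.933: |R|=0.34808 <1
  x=-1.591: |R|=0.27687 <1
  x=-1.351: |R|=0.27478 <1
  x=-1.262: |R|=0.28405 <1
  x=-3.314: |R|=1.45146 >1
  x=-2.942: |R|=1.02555 >1
Interval (-2.9167, 0).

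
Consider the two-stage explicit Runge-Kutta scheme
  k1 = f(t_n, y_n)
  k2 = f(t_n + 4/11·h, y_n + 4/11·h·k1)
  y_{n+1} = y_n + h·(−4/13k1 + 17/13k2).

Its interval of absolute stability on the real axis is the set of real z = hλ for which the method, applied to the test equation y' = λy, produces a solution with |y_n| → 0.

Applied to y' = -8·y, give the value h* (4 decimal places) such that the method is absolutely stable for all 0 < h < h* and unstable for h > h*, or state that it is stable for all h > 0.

(-2.1029,0); λ=-8 ⇒ h* = (143/68)/8 = 0.2629.

Test eqn y'=λy, z=hλ:
  k1=λy_n ⇒ h·k1=z·y_n;  k2=λ(1+4/11z)y_n ⇒ h·k2=z(1+4/11z)y_n
  y_{n+1}/y_n = 1 − 4/13z + 17/13z(1+4/11z) = 1 + z + 68/143z²
  so R(z) = 1 + z + 68/143z².

Boundary: |R(x)|=1, x<0.
x=-1.64: |R|=0.6390
R=1: x+68/143x²=0 ⇒ x=−143/68=-2.1029; min R=1−1/(4·68/143)=0.4743>−1
Confirm numerically:
  x=-2.022: |R|=0.92217 <1
  x=-1.486: |R|=0.56405 <1
  x=-1.134: |R|=0.47750 <1
  x=-2.559: |R|=1.55496 >1
  x=-2.409: |R|=1.35060 >1
  x=-2.379: |R|=1.31230 >1
So |R|<1 on (-2.1029, 0).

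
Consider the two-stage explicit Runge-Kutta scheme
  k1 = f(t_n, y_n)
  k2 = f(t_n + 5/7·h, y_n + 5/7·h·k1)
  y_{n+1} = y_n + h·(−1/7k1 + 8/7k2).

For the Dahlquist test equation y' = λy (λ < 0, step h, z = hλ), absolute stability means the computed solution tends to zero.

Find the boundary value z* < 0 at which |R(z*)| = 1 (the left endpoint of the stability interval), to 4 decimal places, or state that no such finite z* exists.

left endpoint -1.2250.

On y'=λy, z=hλ:
  k1=λy_n ⇒ h·k1=z·y_n;  k2=λ(1+5/7z)y_n ⇒ h·k2=z(1+5/7z)y_n
  y_{n+1}/y_n = 1 − 1/7z + 8/7z(1+5/7z) = 1 + z + 40/49z²
  so R(z) = 1 + z + 40/49z².

Find x<0 with |R(x)|<1.
x=-1.7: |R|=1.6592
R=1: x+40/49x²=0 ⇒ x=−49/40=-1.2250; min R=1−1/(4·40/49)=0.6937>−1
Confirm numerically:
  x=-0.675: |R|=0.69694 <1
  x=-0.669: |R|=0.69636 <1
  x=-0.531: |R|=0.69917 <1
  x=-1.619: |R|=1.52072 >1
  x=-1.553: |R|=1.41582 >1
  x=-1.264: |R|=1.04024 >1
Interval (-1.2250, 0).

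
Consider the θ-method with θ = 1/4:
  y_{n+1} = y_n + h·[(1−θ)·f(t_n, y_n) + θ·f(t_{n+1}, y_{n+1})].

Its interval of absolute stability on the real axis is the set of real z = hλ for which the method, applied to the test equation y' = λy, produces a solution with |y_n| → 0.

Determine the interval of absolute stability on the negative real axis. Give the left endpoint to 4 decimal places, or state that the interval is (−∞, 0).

Test eqn y'=λy, z=hλ:
  y_{n+1} = y_n + z·[3/4·y_n + 1/4·y_{n+1}] ⇒ (1 − 1/4z)y_{n+1} = (1 + 3/4z)y_n
  Hence R(z) = (1 + 3/4z)/(1 − 1/4z).

Find x<0 with |R(x)|<1.
x=-1.2: |R|=0.0769
R=−1: 1+3/4x = −1+1/4x ⇒ -1/2x=2 ⇒ x=2/(-1/2)=-4.0000
Confirm numerically:
  x=-3.523: |R|=0.87319 <1
  x=-3.007: |R|=0.71657 <1
  x=-2.171: |R|=0.40723 <1
  x=-1.752: |R|=0.21836 <1
  x=-4.595: |R|=1.13845 >1
  x=-4.185: |R|=1.04520 >1
  x=-4.132: |R|=1.03246 >1
Stable set (-4.0000, 0).

z∈(-4.0000,0).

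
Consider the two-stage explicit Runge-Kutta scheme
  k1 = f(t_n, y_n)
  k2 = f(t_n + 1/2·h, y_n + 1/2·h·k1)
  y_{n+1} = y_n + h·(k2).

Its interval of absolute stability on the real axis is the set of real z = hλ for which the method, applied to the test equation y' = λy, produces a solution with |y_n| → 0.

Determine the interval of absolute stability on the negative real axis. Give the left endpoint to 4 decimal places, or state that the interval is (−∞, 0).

With y'=λy (z=hλ):
  k1=λy_n ⇒ h·k1=z·y_n;  k2=λ(1+1/2z)y_n ⇒ h·k2=z(1+1/2z)y_n
  y_{n+1}/y_n = 1 + z(1+1/2z) = 1 + z + 1/2z²
  Hence R(z) = 1 + z + 1/2z².

Find x<0 with |R(x)|<1.
x=-1.04: |R|=0.5008
R=1: x+1/2x²=0 ⇒ x=−2=-2.0000; min R=1−1/(4·1/2)=0.5000>−1
Confirm numerically:
  x=-1.443: |R|=0.59812 <1
  x=-1.209: |R|=0.52184 <1
  x=-1.101: |R|=0.50510 <1
  x=-0.958: |R|=0.50088 <1
  x=-2.592: |R|=1.76723 >1
  x=-2.130: |R|=1.13845 >1
  x=-2.076: |R|=1.07889 >1
So |R|<1 on (-2.0000, 0).

z∈(-2.0000,0).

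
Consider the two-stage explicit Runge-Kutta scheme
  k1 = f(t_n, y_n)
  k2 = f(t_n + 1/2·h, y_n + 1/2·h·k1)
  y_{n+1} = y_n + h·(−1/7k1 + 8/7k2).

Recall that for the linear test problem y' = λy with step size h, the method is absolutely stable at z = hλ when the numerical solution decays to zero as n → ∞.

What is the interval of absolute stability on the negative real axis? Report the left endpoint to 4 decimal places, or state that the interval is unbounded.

z∈(-1.7500,0).

With y'=λy (z=hλ):
  k1=λy_n ⇒ h·k1=z·y_n;  k2=λ(1+1/2z)y_n ⇒ h·k2=z(1+1/2z)y_n
  y_{n+1}/y_n = 1 − 1/7z + 8/7z(1+1/2z) = 1 + z + 4/7z²
  so R(z) = 1 + z + 4/7z².

Boundary: |R(x)|=1, x<0.
x=-0.67: |R|=0.5865
R=1: x+4/7x²=0 ⇒ x=−7/4=-1.7500; min R=1−1/(4·4/7)=0.5625>−1
Confirm numerically:
  x=-1.594: |R|=0.85791 <1
  x=-1.307: |R|=0.66914 <1
  x=-1.179: |R|=0.61531 <1
  x=-2.273: |R|=1.67930 >1
  x=-2.207: |R|=1.57634 >1
  x=-2.159: |R|=1.50459 >1
Stable set (-1.7500, 0).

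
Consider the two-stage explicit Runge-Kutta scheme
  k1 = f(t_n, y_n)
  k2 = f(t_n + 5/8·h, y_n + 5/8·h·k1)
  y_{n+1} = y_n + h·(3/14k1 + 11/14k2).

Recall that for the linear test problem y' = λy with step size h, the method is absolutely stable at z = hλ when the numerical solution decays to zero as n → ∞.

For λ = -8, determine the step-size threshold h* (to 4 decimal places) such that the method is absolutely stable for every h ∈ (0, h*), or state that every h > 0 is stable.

(-2.0364,0); λ=-8 ⇒ h* = (112/55)/8 = 0.2545.

With y'=λy (z=hλ):
  k1=λy_n ⇒ h·k1=z·y_n;  k2=λ(1+5/8z)y_n ⇒ h·k2=z(1+5/8z)y_n
  y_{n+1}/y_n = 1 + 3/14z + 11/14z(1+5/8z) = 1 + z + 55/112z²
  so R(z) = 1 + z + 55/112z².

Need |R(x)|<1, x<0.
x=-0.67: |R|=0.5504
R=1: x+55/112x²=0 ⇒ x=−112/55=-2.0364; min R=1−1/(4·55/112)=0.4909>−1
Confirm numerically:
  x=-1.697: |R|=0.71719 <1
  x=-1.288: |R|=0.52666 <1
  x=-1.204: |R|=0.50787 <1
  x=-1.070: |R|=0.49223 <1
  x=-2.521: |R|=1.59998 >1
  x=-2.076: |R|=1.04041 >1
So |R|<1 on (-2.0364, 0).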